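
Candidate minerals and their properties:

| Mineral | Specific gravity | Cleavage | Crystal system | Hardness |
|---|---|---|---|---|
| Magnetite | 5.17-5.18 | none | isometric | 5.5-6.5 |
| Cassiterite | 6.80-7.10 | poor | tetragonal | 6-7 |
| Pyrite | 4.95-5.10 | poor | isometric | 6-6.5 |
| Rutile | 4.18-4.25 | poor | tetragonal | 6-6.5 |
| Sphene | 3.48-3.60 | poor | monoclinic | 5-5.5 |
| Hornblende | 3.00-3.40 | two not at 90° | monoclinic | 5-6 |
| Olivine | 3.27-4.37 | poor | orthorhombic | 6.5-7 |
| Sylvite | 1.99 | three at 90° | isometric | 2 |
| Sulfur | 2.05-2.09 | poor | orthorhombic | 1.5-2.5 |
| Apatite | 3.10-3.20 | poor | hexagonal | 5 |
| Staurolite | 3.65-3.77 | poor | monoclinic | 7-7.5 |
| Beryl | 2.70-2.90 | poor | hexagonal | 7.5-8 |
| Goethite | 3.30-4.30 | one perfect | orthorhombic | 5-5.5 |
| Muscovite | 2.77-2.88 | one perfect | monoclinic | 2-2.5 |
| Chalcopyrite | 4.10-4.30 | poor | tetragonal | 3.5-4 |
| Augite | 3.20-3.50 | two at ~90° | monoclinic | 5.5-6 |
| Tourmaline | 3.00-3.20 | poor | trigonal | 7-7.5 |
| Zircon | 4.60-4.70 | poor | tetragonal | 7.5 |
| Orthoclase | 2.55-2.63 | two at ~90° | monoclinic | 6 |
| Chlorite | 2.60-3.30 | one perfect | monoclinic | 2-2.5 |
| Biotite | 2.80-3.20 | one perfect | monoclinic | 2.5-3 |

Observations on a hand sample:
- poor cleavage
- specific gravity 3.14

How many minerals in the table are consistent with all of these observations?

Poor cleavage: only Cassiterite, Pyrite, Rutile, Sphene, Olivine, Sulfur, Apatite, Staurolite, Beryl, Chalcopyrite, Tourmaline, Zircon remain.
Specific gravity 3.14: leaves Apatite, Tourmaline.
The minerals that satisfy all observations are Apatite, Tourmaline.
That is 2 minerals.

2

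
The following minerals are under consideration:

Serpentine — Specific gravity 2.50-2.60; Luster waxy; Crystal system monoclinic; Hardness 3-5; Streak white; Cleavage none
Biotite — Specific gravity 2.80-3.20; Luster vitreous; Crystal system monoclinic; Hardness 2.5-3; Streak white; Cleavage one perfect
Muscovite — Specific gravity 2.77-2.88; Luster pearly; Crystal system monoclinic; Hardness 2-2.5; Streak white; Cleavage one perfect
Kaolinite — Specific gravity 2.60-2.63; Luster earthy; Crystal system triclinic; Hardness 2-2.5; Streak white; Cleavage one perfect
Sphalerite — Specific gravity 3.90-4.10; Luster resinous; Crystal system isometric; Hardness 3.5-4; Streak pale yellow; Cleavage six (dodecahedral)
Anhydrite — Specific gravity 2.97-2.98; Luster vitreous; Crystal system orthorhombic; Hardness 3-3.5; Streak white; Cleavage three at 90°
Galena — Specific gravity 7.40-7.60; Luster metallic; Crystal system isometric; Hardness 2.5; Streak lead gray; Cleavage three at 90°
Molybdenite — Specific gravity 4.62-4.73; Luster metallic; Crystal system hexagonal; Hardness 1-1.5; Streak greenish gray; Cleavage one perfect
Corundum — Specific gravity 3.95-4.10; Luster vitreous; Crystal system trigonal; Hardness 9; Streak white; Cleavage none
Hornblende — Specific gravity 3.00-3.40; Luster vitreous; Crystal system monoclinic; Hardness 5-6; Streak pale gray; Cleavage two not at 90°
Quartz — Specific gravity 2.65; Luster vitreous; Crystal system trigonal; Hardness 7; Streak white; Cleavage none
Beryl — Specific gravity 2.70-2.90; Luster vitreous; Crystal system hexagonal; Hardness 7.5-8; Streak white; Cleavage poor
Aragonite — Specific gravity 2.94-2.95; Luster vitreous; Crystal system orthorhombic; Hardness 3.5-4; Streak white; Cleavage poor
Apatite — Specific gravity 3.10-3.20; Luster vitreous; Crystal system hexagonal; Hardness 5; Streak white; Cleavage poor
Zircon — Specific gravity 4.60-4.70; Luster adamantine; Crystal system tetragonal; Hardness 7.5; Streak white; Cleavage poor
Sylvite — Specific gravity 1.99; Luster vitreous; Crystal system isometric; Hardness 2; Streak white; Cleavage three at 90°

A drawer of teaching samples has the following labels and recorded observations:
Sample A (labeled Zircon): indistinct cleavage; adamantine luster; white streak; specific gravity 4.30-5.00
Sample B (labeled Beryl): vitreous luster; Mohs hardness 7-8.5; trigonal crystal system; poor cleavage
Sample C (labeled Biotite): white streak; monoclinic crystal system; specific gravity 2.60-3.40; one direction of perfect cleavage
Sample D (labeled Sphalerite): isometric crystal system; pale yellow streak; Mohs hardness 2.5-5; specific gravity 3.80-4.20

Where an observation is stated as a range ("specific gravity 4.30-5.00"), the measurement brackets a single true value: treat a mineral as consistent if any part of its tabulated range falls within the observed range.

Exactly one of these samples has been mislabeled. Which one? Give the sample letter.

Sample A: all recorded properties match Zircon.
Sample B: Beryl has hexagonal system, but the record shows trigonal crystal system — this label is wrong.
Sample C: all recorded properties match Biotite.
Sample D: all recorded properties match Sphalerite.
Only sample B is inconsistent with its label.

B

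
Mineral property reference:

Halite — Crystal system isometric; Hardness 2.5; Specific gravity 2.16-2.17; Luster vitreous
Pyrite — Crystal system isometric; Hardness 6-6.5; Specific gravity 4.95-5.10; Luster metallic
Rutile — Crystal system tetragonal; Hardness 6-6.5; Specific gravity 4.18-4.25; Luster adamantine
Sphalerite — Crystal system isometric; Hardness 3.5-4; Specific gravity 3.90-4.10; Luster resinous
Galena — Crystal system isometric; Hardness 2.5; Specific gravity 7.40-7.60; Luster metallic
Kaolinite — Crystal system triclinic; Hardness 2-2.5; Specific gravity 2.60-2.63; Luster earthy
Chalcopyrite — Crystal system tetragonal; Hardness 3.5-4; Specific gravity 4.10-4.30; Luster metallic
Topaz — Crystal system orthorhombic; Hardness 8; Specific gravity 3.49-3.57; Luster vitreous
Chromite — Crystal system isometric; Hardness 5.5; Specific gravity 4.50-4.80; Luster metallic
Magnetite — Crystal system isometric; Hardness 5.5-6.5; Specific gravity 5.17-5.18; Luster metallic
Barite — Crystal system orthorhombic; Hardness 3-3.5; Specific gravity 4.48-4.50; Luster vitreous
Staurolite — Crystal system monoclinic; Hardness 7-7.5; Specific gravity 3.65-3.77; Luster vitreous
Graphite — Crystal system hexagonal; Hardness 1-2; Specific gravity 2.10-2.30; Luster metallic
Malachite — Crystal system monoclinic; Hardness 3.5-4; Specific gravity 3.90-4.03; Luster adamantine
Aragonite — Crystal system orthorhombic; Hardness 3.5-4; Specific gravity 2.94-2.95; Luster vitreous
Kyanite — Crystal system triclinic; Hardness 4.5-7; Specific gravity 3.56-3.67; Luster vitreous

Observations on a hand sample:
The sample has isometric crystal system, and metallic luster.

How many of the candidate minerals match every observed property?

4

Isometric crystal system — leaves Halite, Pyrite, Sphalerite, Galena, Chromite, Magnetite.
Metallic luster eliminates Halite, Sphalerite.
Remaining candidates: Chromite, Galena, Magnetite, Pyrite.
That is 4 minerals.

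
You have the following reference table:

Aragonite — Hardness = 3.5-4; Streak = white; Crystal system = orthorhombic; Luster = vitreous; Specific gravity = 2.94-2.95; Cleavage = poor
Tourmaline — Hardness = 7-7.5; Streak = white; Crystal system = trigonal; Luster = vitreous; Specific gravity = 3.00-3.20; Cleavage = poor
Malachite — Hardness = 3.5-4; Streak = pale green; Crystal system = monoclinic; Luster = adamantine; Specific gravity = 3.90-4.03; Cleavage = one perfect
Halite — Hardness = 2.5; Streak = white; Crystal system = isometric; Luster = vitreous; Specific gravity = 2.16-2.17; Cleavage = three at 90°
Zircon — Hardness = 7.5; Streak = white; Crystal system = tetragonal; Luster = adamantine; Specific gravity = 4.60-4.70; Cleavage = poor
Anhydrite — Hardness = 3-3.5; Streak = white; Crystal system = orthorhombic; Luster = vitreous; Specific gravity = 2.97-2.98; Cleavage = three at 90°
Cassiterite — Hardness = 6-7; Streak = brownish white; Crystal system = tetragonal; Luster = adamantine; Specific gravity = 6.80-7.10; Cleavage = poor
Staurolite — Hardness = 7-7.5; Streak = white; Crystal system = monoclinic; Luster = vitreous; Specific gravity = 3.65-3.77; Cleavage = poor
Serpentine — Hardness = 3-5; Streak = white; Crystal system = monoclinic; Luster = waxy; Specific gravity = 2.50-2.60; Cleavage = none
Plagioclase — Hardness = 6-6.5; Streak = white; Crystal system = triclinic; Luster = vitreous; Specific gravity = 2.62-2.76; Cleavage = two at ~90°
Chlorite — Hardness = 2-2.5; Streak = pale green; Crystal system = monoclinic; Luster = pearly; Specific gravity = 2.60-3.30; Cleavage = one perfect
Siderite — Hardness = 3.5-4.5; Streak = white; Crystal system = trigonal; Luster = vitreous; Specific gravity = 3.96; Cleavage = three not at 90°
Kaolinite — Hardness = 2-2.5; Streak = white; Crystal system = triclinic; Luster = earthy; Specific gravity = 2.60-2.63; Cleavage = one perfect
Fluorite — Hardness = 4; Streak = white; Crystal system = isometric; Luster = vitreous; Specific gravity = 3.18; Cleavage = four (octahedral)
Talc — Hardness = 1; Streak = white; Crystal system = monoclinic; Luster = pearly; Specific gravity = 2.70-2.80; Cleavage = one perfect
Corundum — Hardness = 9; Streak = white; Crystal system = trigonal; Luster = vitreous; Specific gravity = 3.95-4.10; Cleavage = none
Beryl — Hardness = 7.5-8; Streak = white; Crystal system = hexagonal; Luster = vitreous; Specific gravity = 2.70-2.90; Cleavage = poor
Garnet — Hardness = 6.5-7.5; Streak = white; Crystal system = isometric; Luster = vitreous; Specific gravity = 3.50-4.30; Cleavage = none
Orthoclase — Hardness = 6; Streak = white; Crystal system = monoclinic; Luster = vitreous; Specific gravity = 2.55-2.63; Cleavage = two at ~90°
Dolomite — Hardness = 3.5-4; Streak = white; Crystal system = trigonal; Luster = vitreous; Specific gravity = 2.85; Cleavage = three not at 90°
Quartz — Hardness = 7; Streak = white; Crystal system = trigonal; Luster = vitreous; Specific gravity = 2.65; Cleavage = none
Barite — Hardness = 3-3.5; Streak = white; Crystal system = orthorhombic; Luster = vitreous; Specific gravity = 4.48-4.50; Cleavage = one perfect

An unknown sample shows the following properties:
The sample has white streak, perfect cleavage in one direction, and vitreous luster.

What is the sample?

Barite

White streak is inconsistent with Malachite, Cassiterite, Chlorite.
Perfect cleavage in one direction — leaves Kaolinite, Talc, Barite.
Vitreous luster — Barite remains.
The only mineral consistent with every observation is Barite.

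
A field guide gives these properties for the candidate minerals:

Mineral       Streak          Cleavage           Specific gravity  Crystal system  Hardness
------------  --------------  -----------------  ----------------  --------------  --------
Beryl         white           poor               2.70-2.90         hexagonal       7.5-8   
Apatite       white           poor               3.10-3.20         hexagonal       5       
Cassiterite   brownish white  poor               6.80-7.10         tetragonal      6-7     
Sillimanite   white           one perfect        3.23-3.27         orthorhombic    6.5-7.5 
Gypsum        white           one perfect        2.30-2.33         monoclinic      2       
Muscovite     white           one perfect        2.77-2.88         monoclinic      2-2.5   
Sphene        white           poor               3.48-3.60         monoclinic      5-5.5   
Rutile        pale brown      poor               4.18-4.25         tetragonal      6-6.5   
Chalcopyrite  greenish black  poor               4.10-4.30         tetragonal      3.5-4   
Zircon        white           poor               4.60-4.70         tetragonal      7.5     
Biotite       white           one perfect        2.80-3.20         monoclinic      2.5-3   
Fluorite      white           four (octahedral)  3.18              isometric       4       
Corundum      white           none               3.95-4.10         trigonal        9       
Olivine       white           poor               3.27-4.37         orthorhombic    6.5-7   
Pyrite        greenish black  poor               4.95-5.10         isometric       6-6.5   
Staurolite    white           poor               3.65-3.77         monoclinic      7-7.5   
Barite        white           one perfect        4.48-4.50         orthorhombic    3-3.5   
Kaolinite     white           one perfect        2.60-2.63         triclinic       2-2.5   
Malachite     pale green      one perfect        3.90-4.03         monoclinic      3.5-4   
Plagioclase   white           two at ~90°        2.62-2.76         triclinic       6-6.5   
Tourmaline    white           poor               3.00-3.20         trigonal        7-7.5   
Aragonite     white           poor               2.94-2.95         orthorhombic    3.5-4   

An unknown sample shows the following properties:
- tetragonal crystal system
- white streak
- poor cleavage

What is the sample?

Zircon

Tetragonal crystal system — leaves Cassiterite, Rutile, Chalcopyrite, Zircon.
White streak — narrows the field to Zircon.
Poor cleavage — all remaining candidates fit.
Only Zircon satisfies all observations.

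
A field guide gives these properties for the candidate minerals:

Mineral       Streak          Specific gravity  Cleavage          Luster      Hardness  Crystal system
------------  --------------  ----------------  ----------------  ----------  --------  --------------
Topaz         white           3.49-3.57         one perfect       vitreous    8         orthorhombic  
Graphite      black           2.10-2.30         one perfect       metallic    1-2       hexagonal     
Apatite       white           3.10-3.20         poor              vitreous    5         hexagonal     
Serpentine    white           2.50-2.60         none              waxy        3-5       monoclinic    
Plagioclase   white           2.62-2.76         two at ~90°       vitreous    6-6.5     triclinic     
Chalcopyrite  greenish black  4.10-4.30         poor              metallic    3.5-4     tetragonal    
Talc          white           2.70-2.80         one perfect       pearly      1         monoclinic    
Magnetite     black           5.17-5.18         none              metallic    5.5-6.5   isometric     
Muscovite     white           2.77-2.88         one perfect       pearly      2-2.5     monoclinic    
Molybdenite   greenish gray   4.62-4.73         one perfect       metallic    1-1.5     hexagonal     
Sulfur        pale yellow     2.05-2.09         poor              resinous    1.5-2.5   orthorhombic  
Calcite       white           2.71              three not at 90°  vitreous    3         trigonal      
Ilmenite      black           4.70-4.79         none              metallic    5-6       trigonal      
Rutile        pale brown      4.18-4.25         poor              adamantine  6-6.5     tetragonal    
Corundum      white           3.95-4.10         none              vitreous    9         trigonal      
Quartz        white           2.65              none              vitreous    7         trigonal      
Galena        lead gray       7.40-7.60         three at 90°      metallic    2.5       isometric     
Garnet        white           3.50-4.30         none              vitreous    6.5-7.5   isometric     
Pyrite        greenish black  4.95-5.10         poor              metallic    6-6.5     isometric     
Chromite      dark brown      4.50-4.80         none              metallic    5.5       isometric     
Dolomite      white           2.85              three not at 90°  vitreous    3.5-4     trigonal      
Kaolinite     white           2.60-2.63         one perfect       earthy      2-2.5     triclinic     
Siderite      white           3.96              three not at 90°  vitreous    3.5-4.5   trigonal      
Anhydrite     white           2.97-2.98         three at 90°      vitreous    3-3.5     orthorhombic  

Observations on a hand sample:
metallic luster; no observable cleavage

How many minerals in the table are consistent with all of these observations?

3

Metallic luster — only Graphite, Chalcopyrite, Magnetite, Molybdenite, Ilmenite, Galena, Pyrite, Chromite remain.
No observable cleavage — leaves Magnetite, Ilmenite, Chromite.
Remaining candidates: Chromite, Ilmenite, Magnetite.
That is 3 minerals.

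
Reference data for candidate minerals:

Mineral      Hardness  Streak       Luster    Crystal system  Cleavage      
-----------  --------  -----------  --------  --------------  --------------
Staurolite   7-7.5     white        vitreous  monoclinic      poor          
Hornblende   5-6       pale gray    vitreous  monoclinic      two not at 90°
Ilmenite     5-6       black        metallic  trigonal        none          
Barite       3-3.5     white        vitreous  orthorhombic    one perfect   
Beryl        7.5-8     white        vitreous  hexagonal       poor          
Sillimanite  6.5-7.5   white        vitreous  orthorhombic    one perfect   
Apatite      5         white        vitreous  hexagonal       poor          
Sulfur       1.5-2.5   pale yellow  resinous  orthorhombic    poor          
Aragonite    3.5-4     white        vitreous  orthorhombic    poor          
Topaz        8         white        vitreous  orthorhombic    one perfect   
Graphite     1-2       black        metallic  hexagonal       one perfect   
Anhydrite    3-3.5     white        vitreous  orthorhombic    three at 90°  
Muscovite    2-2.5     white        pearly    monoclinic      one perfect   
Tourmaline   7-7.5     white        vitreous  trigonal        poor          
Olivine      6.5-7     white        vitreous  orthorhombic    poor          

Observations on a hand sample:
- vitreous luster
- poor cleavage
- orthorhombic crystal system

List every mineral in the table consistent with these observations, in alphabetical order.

Aragonite, Olivine

Vitreous luster excludes Ilmenite, Sulfur, Graphite, Muscovite.
Poor cleavage excludes Hornblende, Barite, Sillimanite, Topaz, Anhydrite.
Orthorhombic crystal system — Aragonite, Olivine remain.
Consistent with every observation: Aragonite, Olivine.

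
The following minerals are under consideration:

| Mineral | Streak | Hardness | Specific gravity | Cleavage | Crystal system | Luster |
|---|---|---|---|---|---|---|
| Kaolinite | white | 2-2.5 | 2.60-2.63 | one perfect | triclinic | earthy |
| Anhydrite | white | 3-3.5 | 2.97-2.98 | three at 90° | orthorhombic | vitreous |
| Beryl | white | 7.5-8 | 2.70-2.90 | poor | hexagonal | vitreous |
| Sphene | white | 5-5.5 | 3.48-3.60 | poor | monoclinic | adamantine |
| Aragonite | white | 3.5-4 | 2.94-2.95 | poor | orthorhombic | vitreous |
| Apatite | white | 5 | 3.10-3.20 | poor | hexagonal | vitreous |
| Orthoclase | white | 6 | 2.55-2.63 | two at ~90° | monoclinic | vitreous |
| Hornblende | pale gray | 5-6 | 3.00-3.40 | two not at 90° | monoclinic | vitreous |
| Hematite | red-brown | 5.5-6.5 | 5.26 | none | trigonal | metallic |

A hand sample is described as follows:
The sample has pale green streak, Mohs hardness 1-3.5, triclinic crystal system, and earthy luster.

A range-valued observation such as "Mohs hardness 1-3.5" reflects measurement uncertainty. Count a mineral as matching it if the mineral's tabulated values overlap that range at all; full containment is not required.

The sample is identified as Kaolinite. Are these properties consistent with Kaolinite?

Pale green streak — Kaolinite has white streak; a mismatch.
Mohs hardness 1-3.5 — matches Kaolinite (hardness 2-2.5).
Triclinic crystal system — matches Kaolinite (triclinic system).
Earthy luster — matches Kaolinite (earthy luster).
Streak alone is enough to reject Kaolinite.

Inconsistent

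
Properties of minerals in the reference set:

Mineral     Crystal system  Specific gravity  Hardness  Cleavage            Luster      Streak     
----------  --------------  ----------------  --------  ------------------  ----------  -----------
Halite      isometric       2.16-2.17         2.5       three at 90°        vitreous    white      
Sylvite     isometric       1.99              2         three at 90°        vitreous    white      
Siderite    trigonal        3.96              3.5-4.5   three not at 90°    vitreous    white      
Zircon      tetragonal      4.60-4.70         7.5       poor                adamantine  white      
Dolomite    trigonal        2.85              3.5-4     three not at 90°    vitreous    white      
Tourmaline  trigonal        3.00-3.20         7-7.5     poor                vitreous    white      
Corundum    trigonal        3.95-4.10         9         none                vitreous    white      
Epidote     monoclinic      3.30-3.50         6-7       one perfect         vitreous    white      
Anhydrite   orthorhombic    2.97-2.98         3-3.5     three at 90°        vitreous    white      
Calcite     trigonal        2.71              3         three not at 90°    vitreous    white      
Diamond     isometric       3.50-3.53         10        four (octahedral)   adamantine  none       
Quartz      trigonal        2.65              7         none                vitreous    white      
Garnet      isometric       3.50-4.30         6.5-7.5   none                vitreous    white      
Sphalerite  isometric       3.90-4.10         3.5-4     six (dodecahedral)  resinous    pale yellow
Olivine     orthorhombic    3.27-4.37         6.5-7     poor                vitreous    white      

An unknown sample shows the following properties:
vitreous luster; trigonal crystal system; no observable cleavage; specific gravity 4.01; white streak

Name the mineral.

Vitreous luster eliminates Zircon, Diamond, Sphalerite.
Trigonal crystal system excludes Halite, Sylvite, Epidote, Anhydrite, Garnet, Olivine.
No observable cleavage: Corundum, Quartz remain.
Specific gravity 4.01 eliminates Quartz.
White streak: all remaining candidates fit.
Only Corundum satisfies all observations.

Corundum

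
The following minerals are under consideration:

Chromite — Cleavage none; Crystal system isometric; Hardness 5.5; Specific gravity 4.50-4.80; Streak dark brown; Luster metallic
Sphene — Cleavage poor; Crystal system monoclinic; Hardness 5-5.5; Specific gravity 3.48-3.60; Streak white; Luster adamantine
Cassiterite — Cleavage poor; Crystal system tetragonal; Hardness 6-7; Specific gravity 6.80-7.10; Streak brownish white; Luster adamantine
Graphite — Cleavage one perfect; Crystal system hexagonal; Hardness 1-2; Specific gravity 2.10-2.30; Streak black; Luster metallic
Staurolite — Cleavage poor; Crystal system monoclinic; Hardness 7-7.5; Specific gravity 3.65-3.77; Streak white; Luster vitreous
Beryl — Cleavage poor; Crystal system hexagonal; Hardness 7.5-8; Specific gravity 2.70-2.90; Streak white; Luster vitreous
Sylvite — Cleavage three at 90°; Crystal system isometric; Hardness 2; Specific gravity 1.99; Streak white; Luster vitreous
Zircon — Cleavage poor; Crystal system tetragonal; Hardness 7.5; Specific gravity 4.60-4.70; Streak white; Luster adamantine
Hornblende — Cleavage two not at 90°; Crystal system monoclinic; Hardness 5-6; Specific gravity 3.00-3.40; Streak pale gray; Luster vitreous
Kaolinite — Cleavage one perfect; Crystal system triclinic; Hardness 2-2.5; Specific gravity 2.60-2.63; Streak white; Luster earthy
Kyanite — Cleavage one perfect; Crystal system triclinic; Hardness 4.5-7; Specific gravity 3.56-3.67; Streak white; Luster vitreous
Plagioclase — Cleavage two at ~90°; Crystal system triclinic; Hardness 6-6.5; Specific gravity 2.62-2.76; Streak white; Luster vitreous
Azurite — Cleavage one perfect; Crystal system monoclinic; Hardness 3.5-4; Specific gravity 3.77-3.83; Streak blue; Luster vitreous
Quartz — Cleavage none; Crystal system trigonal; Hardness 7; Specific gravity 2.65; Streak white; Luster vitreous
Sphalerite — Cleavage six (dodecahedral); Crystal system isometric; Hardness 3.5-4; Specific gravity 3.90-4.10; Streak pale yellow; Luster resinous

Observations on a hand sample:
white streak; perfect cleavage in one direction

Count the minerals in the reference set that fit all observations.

White streak is inconsistent with Chromite, Cassiterite, Graphite, Hornblende, Azurite, Sphalerite.
Perfect cleavage in one direction — narrows the field to Kaolinite, Kyanite.
Remaining candidates: Kaolinite, Kyanite.
That is 2 minerals.

2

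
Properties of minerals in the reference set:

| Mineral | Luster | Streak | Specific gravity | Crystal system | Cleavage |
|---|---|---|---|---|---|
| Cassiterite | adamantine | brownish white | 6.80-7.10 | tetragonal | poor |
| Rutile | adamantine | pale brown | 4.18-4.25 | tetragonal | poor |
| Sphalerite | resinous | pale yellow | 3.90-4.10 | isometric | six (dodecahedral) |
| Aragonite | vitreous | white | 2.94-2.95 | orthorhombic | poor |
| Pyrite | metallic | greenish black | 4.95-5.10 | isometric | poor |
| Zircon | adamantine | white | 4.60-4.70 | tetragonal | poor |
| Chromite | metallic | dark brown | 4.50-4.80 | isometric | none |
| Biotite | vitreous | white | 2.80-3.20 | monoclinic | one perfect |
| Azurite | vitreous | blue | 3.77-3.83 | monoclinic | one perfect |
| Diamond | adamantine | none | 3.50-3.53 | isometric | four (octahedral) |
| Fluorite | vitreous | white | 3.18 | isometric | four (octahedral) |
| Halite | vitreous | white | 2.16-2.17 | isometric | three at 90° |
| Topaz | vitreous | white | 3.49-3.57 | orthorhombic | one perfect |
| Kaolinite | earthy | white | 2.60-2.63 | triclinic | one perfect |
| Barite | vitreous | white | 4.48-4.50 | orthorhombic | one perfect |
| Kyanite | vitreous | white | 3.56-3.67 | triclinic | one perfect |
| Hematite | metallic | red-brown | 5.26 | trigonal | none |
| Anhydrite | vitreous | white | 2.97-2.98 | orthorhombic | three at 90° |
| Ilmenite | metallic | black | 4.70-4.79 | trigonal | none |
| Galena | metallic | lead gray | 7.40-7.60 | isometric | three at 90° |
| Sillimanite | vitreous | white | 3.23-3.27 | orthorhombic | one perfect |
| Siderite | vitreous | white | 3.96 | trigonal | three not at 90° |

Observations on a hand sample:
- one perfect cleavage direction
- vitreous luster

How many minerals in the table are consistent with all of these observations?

6

One perfect cleavage direction: leaves Biotite, Azurite, Topaz, Kaolinite, Barite, Kyanite, Sillimanite.
Vitreous luster rules out Kaolinite.
Remaining candidates: Azurite, Barite, Biotite, Kyanite, Sillimanite, Topaz.
That is 6 minerals.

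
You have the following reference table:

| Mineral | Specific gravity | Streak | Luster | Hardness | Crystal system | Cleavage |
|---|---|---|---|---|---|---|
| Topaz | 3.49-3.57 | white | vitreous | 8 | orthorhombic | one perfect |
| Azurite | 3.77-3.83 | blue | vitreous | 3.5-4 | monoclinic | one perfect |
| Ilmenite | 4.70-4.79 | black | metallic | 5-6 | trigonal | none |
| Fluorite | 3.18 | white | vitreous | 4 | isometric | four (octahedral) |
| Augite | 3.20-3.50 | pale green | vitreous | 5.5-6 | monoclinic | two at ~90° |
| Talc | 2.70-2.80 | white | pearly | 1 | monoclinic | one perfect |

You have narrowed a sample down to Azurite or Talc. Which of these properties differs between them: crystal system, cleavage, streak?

streak

Crystal system: both monoclinic — no difference.
Cleavage: both one perfect — no difference.
Streak: Azurite blue, Talc white — different.
Streak is the diagnostic property here.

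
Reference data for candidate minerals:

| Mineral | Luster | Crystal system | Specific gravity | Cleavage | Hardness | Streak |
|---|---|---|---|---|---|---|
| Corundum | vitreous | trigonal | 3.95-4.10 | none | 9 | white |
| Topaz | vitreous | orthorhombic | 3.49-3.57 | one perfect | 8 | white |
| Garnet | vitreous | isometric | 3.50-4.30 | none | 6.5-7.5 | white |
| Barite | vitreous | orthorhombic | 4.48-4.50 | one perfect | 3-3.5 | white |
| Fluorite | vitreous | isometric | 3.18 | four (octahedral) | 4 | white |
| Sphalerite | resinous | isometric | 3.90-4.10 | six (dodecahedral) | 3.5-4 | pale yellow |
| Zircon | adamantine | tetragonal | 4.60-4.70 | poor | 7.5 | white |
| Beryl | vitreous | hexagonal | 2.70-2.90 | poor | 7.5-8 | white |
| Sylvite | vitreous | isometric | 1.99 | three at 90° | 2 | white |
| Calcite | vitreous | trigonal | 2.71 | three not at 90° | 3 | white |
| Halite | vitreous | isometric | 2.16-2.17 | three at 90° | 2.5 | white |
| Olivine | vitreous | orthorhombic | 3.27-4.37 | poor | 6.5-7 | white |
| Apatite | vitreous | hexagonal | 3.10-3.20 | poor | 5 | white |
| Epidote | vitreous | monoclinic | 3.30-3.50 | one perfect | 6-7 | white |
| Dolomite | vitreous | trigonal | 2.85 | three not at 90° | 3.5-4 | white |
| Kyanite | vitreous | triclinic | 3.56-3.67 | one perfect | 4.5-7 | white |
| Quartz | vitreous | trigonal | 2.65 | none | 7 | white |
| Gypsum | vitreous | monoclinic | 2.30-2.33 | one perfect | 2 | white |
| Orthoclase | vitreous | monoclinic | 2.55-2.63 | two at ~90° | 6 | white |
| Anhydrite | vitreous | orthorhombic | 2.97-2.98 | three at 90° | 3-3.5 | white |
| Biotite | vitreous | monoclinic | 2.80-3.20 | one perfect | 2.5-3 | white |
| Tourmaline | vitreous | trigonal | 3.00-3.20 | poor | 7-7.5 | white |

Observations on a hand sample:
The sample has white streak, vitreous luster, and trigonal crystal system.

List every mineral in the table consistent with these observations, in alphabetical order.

Calcite, Corundum, Dolomite, Quartz, Tourmaline

White streak excludes Sphalerite.
Vitreous luster is inconsistent with Zircon.
Trigonal crystal system — only Corundum, Calcite, Dolomite, Quartz, Tourmaline remain.
Remaining candidates: Calcite, Corundum, Dolomite, Quartz, Tourmaline.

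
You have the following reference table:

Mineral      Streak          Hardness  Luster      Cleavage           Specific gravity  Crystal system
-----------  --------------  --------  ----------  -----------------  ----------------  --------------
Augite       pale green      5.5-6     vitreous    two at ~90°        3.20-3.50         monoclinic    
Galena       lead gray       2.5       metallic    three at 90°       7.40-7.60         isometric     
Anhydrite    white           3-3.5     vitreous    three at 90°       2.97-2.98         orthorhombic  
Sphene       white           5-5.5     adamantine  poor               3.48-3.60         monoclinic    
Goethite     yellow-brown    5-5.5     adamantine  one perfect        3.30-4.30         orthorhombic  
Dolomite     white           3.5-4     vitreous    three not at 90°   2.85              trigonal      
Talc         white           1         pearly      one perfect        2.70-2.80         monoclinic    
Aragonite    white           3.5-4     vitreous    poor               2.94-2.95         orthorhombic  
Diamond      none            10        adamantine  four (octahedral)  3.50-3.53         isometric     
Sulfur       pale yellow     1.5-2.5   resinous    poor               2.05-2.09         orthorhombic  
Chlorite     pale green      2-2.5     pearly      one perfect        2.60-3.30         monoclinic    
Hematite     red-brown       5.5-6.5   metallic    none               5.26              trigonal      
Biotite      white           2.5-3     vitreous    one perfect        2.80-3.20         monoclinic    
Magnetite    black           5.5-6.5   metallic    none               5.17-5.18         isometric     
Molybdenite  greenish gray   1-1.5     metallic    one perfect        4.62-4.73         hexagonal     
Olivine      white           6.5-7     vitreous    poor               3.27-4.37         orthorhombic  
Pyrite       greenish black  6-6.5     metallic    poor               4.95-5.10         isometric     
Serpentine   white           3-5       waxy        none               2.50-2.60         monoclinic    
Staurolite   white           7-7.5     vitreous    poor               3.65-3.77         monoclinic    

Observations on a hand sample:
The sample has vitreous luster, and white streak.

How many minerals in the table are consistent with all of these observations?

6

Vitreous luster: leaves Augite, Anhydrite, Dolomite, Aragonite, Biotite, Olivine, Staurolite.
White streak excludes Augite.
Consistent with every observation: Anhydrite, Aragonite, Biotite, Dolomite, Olivine, Staurolite.
That is 6 minerals.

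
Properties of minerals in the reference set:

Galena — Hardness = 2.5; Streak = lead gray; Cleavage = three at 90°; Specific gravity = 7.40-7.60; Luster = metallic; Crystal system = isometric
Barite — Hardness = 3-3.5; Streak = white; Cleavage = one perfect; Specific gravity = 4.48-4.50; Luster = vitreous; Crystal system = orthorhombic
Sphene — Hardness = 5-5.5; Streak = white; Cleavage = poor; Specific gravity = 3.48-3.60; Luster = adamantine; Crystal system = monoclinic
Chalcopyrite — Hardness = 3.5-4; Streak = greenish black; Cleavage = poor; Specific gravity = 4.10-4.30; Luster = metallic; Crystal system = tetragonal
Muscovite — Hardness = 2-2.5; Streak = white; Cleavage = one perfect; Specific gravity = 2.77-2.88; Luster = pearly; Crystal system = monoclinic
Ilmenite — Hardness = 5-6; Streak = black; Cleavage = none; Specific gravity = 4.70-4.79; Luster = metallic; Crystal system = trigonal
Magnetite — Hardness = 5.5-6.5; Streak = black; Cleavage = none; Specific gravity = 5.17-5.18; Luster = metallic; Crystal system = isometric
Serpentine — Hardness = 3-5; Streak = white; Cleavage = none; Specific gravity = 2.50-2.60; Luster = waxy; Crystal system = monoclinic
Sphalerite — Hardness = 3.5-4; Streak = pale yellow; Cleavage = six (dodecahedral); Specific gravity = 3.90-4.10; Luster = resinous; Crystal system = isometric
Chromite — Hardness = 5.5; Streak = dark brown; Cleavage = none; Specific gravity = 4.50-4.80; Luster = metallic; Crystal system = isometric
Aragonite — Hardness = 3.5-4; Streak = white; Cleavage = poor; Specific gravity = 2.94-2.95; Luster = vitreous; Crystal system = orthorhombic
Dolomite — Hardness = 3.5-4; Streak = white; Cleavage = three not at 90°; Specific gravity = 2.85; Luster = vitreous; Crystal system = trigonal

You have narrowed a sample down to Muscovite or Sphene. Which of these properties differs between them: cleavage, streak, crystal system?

cleavage

Cleavage: Muscovite one perfect, Sphene poor — these differ.
Streak: both white — identical.
Crystal system: both monoclinic — identical.
Cleavage is the diagnostic property here.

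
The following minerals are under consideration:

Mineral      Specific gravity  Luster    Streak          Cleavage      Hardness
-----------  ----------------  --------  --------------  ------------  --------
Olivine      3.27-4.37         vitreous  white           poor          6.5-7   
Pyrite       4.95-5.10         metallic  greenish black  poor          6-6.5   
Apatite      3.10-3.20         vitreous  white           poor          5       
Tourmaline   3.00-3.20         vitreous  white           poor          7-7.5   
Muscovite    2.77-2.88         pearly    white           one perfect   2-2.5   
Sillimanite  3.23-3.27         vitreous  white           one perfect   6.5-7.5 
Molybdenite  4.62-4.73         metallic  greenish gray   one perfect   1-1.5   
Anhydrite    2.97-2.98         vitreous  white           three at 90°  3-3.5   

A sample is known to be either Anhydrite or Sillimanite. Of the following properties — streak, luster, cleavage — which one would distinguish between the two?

cleavage

Streak: both white — identical.
Luster: both vitreous — identical.
Cleavage: Anhydrite three at 90°, Sillimanite one perfect — different.
Only cleavage differs between Anhydrite and Sillimanite among the listed tests.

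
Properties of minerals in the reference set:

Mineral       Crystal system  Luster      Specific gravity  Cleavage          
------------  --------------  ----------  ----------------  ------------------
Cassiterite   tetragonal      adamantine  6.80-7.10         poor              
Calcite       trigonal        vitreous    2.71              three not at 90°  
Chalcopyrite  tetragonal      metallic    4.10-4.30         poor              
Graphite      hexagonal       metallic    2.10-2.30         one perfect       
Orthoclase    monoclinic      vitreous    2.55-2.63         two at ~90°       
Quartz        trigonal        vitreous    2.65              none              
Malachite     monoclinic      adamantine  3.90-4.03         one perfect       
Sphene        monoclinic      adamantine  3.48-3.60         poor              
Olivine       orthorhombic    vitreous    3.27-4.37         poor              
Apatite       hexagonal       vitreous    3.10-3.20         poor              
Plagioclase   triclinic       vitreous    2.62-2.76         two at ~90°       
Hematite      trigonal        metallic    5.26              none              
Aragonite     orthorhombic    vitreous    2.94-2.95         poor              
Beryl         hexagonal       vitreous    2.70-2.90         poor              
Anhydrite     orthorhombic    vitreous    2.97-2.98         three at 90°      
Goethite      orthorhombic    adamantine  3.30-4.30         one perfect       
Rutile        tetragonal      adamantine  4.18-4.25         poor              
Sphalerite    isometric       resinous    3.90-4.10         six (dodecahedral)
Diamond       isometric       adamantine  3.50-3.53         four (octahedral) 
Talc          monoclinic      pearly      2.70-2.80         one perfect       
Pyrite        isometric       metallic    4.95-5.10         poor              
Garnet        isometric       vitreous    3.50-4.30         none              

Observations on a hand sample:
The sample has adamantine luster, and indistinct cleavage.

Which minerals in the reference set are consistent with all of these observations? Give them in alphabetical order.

Adamantine luster — leaves Cassiterite, Malachite, Sphene, Goethite, Rutile, Diamond.
Indistinct cleavage is inconsistent with Malachite, Goethite, Diamond.
Consistent with every observation: Cassiterite, Rutile, Sphene.

Cassiterite, Rutile, Sphene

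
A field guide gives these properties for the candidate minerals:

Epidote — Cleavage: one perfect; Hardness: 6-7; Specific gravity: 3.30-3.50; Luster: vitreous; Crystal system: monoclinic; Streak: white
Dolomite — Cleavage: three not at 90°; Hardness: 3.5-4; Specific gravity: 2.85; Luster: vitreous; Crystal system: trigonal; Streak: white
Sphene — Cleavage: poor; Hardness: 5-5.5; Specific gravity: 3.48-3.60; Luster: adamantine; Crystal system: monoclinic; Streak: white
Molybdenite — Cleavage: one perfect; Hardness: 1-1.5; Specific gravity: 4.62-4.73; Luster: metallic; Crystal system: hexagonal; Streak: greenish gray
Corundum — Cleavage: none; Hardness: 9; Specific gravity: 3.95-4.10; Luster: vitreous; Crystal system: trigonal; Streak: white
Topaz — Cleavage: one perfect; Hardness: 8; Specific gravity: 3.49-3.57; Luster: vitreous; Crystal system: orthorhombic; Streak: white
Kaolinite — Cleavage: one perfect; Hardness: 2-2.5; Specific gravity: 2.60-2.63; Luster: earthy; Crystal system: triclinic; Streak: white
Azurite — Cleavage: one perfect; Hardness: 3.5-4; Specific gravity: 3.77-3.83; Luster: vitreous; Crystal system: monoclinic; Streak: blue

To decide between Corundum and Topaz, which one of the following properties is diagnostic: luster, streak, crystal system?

crystal system

Luster: both vitreous — identical.
Streak: both white — identical.
Crystal system: Corundum trigonal, Topaz orthorhombic — distinct.
Only crystal system differs between Corundum and Topaz among the listed tests.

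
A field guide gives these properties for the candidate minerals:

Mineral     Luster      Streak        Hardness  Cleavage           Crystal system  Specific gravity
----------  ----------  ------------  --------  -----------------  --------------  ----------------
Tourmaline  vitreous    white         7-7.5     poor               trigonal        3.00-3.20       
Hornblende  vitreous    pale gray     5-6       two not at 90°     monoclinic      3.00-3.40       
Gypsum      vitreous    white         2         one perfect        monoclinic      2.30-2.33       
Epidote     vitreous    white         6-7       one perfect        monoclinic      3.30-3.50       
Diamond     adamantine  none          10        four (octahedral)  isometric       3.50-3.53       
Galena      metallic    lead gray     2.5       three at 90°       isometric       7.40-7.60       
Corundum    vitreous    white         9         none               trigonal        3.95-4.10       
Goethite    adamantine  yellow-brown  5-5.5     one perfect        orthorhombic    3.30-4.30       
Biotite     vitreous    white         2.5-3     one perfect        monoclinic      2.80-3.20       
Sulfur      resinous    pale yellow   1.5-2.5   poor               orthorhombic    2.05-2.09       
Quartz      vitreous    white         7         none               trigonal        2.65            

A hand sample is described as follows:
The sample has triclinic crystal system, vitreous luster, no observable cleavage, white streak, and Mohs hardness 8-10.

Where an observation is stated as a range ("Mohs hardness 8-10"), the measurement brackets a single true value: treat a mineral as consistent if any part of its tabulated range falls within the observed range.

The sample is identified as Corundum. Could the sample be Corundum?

No

Triclinic crystal system — Corundum has trigonal system; which does not match.
Vitreous luster — matches Corundum (vitreous luster).
No observable cleavage — matches Corundum (cleavage none).
White streak — matches Corundum (white streak).
Mohs hardness 8-10 — matches Corundum (hardness 9).
The crystal system observation rules out Corundum.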